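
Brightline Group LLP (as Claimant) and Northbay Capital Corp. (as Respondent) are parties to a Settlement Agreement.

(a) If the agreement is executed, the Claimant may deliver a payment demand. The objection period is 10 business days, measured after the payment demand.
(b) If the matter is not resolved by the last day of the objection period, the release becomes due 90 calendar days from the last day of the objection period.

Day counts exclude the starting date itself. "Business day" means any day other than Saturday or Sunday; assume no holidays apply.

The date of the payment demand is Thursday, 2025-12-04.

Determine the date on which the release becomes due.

2026-03-18

The last day of the objection period: counting 10 business days from Thursday, 2025-12-04 (Dec 5, Dec 8, Dec 9, Dec 10, Dec 11, Dec 12, Dec 15, Dec 16, Dec 17, Dec 18, skipping weekends) reaches Thursday, 2025-12-18.
The date on which the release becomes due: 90 calendar days after 2025-12-18 is 2026-03-18.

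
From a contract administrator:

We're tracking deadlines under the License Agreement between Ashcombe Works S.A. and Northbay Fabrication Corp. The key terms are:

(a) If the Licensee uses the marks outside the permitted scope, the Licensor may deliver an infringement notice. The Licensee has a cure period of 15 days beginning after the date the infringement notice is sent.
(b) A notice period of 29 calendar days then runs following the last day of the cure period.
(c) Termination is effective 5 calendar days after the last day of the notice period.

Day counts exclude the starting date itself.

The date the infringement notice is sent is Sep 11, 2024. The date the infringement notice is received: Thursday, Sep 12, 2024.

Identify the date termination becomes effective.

Adding 15 calendar days to Sep 11, 2024 gives Sep 26, 2024, which is the last day of the cure period.
The last day of the notice period: Sep 26, 2024 + 29 days = Oct 25, 2024.
The date termination becomes effective: 5 calendar days after Oct 25, 2024 is Oct 30, 2024.

Oct 30, 2024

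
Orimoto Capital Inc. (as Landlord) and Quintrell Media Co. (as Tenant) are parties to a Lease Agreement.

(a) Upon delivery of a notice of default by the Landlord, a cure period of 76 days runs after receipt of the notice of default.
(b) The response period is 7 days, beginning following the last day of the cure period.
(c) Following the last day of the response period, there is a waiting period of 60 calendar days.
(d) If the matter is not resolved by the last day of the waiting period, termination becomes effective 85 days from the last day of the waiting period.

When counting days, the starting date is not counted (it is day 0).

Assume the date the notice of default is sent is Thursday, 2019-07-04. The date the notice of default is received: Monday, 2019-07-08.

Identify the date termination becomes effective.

2020-02-21

The last day of the cure period: 2019-07-08 + 76 days = 2019-09-22.
The last day of the response period: 7 calendar days after 2019-09-22 is 2019-09-29.
The last day of the waiting period: 60 calendar days after 2019-09-29 is 2019-11-28.
Adding 85 calendar days to 2019-11-28 gives 2020-02-21, which is the date termination becomes effective.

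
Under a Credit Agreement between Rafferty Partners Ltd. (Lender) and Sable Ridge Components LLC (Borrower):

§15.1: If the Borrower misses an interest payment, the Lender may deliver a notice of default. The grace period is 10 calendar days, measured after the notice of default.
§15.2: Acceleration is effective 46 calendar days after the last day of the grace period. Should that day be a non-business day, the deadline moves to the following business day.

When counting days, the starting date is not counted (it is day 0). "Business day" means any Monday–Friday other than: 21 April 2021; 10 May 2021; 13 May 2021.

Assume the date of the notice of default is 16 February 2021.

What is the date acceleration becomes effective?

Adding 10 calendar days to 16 February 2021 gives 26 February 2021, which is the last day of the grace period.
Adding 46 calendar days to 26 February 2021 gives 13 April 2021, which is the date acceleration becomes effective. 13 April 2021 is a Tuesday and is not a listed holiday, so no roll-forward applies.

13 April 2021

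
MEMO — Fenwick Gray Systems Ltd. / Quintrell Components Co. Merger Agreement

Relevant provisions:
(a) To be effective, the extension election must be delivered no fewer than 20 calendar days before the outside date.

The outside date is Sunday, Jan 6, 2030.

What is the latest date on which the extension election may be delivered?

Jan 6, 2030 minus 20 days is Dec 17, 2029.

Dec 17, 2029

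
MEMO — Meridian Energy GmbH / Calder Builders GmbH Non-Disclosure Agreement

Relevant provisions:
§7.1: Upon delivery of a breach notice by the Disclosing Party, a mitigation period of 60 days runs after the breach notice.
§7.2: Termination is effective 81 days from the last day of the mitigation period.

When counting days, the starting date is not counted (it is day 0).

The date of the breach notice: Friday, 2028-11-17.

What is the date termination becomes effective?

2029-04-07

The last day of the mitigation period: 60 calendar days after 2028-11-17 is 2029-01-16.
The date termination becomes effective: 81 calendar days after 2029-01-16 is 2029-04-07.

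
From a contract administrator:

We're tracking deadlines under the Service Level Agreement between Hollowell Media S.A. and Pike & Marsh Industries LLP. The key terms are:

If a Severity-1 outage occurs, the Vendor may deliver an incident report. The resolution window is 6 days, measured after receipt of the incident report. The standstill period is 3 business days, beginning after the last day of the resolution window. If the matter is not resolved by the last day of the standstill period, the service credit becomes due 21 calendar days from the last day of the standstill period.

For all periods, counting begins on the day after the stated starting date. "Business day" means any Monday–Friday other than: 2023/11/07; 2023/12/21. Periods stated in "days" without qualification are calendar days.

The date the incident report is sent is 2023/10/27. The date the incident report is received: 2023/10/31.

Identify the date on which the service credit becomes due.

The last day of the resolution window: 2023/10/31 + 6 days = 2023/11/06.
The last day of the standstill period: 3 business days after Monday, 2023/11/06, skipping weekends and the listed holiday on Nov 7 — Nov 8, Nov 9, Nov 10 — lands on Friday, 2023/11/10.
Adding 21 calendar days to 2023/11/10 gives 2023/12/01, which is the date on which the service credit becomes due.

2023/12/01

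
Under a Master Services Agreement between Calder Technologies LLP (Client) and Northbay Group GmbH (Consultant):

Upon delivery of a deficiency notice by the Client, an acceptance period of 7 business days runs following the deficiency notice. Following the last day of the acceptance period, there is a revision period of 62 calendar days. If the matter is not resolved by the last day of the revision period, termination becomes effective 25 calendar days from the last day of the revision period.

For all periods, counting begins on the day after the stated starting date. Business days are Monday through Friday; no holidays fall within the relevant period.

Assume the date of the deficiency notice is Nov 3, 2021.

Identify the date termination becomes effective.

The last day of the acceptance period: counting 7 business days from Wednesday, Nov 3, 2021 (Nov 4, Nov 5, Nov 8, Nov 9, Nov 10, Nov 11, Nov 12, skipping weekends) reaches Friday, Nov 12, 2021.
The last day of the revision period: Nov 12, 2021 + 62 days = Jan 13, 2022.
Adding 25 calendar days to Jan 13, 2022 gives Feb 7, 2022, which is the date termination becomes effective.

Feb 7, 2022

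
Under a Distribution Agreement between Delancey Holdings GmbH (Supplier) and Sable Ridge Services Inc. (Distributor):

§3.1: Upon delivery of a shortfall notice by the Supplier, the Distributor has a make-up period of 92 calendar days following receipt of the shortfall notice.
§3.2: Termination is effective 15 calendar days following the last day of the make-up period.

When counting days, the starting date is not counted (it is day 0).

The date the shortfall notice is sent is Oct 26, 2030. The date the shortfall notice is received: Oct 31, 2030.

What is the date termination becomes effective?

Feb 15, 2031

Adding 92 calendar days to Oct 31, 2030 gives Jan 31, 2031, which is the last day of the make-up period.
The date termination becomes effective: Jan 31, 2031 + 15 days = Feb 15, 2031.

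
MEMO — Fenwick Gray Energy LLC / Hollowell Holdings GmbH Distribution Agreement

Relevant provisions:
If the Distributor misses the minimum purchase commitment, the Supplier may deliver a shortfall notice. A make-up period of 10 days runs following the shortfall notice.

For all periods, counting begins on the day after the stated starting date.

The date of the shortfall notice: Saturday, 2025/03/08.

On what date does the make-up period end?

The last day of the make-up period: 10 calendar days after 2025/03/08 is 2025/03/18.

2025/03/18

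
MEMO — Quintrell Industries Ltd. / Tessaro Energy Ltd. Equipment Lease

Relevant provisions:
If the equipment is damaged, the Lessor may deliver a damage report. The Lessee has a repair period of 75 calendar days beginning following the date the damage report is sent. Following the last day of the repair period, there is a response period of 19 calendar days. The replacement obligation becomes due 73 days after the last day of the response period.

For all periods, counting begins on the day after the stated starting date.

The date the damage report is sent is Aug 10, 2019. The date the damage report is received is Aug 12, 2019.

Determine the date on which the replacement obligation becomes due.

Jan 24, 2020

Adding 75 calendar days to Aug 10, 2019 gives Oct 24, 2019, which is the last day of the repair period.
The last day of the response period: 19 calendar days after Oct 24, 2019 is Nov 12, 2019.
The date on which the replacement obligation becomes due: Nov 12, 2019 + 73 days = Jan 24, 2020.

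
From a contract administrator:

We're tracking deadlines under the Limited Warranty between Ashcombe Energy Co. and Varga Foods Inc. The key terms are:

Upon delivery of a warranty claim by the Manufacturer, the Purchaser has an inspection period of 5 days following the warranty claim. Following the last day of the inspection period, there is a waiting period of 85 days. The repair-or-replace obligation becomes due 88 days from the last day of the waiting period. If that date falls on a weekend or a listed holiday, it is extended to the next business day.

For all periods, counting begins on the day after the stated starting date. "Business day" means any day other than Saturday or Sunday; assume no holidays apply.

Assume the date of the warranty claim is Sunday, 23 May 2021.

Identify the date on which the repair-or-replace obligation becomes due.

17 November 2021

The last day of the inspection period: 5 calendar days after 23 May 2021 is 28 May 2021.
The last day of the waiting period: 85 calendar days after 28 May 2021 is 21 August 2021.
The date on which the repair-or-replace obligation becomes due: 21 August 2021 + 88 days = 17 November 2021. 17 November 2021 is a Wednesday, so no roll-forward applies.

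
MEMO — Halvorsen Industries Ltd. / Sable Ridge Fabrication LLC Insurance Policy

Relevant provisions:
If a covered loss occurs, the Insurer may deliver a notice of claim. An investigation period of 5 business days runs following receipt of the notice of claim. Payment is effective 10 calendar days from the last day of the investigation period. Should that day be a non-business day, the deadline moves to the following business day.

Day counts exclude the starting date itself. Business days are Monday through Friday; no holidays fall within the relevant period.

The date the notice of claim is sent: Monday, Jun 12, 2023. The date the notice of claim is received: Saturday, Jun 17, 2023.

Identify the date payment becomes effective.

Jul 3, 2023

The last day of the investigation period: counting 5 business days from Saturday, Jun 17, 2023 (Jun 19, Jun 20, Jun 21, Jun 22, Jun 23, skipping weekends) reaches Friday, Jun 23, 2023.
The date payment becomes effective: Jun 23, 2023 + 10 days = Jul 3, 2023. Jul 3, 2023 is a Monday, so no roll-forward applies.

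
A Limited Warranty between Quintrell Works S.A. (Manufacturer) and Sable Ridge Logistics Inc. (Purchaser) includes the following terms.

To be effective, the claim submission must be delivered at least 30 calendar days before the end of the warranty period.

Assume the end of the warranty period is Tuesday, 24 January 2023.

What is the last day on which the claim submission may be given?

25 December 2022

24 January 2023 minus 30 days is 25 December 2022.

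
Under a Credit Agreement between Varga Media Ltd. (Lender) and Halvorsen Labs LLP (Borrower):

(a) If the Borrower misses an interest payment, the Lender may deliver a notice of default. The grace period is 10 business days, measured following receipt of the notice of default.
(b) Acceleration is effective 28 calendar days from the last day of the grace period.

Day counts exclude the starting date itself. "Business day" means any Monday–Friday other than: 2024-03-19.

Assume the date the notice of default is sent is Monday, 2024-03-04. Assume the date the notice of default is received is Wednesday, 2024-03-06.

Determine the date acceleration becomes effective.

From Wednesday, 2024-03-06, 10 business days (Mar 7, Mar 8, Mar 11, Mar 12, Mar 13, Mar 14, Mar 15, Mar 18, Mar 20, Mar 21, skipping weekends and the listed holiday on Mar 19) brings us to Thursday, 2024-03-21, which is the last day of the grace period.
The date acceleration becomes effective: 2024-03-21 + 28 days = 2024-04-18.

2024-04-18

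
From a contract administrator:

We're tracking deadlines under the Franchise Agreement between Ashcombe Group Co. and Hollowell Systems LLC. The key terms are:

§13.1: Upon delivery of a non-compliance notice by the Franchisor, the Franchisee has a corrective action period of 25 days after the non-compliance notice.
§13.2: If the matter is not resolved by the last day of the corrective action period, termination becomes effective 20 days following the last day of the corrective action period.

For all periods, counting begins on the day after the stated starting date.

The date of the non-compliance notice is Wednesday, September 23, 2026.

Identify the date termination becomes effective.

November 7, 2026

Adding 25 calendar days to September 23, 2026 gives October 18, 2026, which is the last day of the corrective action period.
The date termination becomes effective: 20 calendar days after October 18, 2026 is November 7, 2026.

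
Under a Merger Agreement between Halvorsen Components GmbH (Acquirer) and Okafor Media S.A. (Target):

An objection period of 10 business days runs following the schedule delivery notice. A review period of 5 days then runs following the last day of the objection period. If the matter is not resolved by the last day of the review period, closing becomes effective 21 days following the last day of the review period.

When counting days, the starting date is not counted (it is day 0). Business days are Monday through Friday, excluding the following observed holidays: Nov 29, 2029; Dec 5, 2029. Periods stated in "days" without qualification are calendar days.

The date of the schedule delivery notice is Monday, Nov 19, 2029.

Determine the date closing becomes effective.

The last day of the objection period: counting 10 business days from Monday, Nov 19, 2029 (Nov 20, Nov 21, Nov 22, Nov 23, Nov 26, Nov 27, Nov 28, Nov 30, Dec 3, Dec 4, skipping weekends and the listed holiday on Nov 29) reaches Tuesday, Dec 4, 2029.
The last day of the review period: Dec 4, 2029 + 5 days = Dec 9, 2029.
Adding 21 calendar days to Dec 9, 2029 gives Dec 30, 2029, which is the date closing becomes effective.

Dec 30, 2029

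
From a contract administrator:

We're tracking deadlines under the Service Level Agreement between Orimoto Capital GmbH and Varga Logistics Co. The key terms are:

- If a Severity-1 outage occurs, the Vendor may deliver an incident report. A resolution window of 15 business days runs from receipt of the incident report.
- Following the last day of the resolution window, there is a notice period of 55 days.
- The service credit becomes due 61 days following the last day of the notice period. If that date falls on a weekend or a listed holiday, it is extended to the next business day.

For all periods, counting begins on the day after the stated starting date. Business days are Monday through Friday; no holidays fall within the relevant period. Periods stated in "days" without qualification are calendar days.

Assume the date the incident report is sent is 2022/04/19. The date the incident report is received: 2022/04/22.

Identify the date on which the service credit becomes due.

The last day of the resolution window: counting 15 business days from Friday, 2022/04/22 (Apr 25, Apr 26, Apr 27, Apr 28, …, May 11, May 12, May 13, skipping weekends) reaches Friday, 2022/05/13.
The last day of the notice period: 2022/05/13 + 55 days = 2022/07/07.
Adding 61 calendar days to 2022/07/07 gives 2022/09/06, which is the date on which the service credit becomes due. 2022/09/06 is a Tuesday, so no roll-forward applies.

2022/09/06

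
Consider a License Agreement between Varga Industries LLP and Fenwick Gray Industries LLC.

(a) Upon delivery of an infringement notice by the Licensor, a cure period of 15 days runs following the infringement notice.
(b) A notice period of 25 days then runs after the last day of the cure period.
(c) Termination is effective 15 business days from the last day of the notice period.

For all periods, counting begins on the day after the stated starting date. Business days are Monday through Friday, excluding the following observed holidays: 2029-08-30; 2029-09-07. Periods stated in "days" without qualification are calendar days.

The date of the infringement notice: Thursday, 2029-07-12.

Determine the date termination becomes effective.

2029-09-13

Adding 15 calendar days to 2029-07-12 gives 2029-07-27, which is the last day of the cure period.
Adding 25 calendar days to 2029-07-27 gives 2029-08-21, which is the last day of the notice period.
From Tuesday, 2029-08-21, 15 business days (Aug 22, Aug 23, Aug 24, Aug 27, …, Sep 11, Sep 12, Sep 13, skipping weekends and the listed holidays on Aug 30, Sep 7) brings us to Thursday, 2029-09-13, which is the date termination becomes effective.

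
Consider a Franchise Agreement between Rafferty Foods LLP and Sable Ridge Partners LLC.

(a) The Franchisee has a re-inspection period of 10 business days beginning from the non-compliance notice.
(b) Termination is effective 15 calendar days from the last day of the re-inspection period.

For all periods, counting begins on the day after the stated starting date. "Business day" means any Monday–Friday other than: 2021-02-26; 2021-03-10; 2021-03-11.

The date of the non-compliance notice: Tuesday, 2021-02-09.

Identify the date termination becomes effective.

The last day of the re-inspection period: counting 10 business days from Tuesday, 2021-02-09 (Feb 10, Feb 11, Feb 12, Feb 15, Feb 16, Feb 17, Feb 18, Feb 19, Feb 22, Feb 23, skipping weekends) reaches Tuesday, 2021-02-23.
The date termination becomes effective: 2021-02-23 + 15 days = 2021-03-10.

2021-03-10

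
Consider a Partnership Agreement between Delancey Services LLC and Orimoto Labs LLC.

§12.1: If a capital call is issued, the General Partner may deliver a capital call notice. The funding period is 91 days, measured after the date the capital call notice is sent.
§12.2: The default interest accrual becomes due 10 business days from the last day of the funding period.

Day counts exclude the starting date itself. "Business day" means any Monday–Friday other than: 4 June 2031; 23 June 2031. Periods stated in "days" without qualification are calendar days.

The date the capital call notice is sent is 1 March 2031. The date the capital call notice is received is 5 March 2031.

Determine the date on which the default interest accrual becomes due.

The last day of the funding period: 91 calendar days after 1 March 2031 is 31 May 2031.
The date on which the default interest accrual becomes due: counting 10 business days from Saturday, 31 May 2031 (Jun 2, Jun 3, Jun 5, Jun 6, Jun 9, Jun 10, Jun 11, Jun 12, Jun 13, Jun 16, skipping weekends and the listed holiday on Jun 4) reaches Monday, 16 June 2031.

16 June 2031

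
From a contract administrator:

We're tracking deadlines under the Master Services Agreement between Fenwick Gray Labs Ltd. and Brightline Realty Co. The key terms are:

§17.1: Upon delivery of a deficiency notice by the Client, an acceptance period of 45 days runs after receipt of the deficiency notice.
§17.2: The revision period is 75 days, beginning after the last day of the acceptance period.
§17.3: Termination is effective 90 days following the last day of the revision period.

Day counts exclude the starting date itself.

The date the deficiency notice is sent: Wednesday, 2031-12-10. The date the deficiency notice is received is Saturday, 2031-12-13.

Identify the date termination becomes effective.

The last day of the acceptance period: 45 calendar days after 2031-12-13 is 2032-01-27.
The last day of the revision period: 2032-01-27 + 75 days = 2032-04-11.
Adding 90 calendar days to 2032-04-11 gives 2032-07-10, which is the date termination becomes effective.

2032-07-10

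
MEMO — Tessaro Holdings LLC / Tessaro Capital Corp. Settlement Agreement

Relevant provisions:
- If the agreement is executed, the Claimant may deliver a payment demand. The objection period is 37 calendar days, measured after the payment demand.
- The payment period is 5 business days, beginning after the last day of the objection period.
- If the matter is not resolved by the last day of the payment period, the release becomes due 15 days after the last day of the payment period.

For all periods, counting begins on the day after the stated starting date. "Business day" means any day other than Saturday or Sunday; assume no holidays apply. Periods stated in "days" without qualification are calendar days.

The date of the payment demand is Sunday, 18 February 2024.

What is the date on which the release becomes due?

17 April 2024

The last day of the objection period: 37 calendar days after 18 February 2024 is 26 March 2024.
The last day of the payment period: 5 business days after Tuesday, 26 March 2024, skipping weekends — Mar 27, Mar 28, Mar 29, Apr 1, Apr 2 — lands on Tuesday, 2 April 2024.
The date on which the release becomes due: 2 April 2024 + 15 days = 17 April 2024.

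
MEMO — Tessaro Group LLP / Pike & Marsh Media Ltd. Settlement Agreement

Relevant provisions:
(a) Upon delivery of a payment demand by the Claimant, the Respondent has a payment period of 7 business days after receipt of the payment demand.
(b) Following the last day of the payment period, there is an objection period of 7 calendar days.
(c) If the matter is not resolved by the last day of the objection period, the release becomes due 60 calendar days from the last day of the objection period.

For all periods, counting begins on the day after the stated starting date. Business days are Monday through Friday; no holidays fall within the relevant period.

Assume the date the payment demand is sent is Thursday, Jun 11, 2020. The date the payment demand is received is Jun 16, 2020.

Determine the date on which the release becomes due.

From Tuesday, Jun 16, 2020, 7 business days (Jun 17, Jun 18, Jun 19, Jun 22, Jun 23, Jun 24, Jun 25, skipping weekends) brings us to Thursday, Jun 25, 2020, which is the last day of the payment period.
Adding 7 calendar days to Jun 25, 2020 gives Jul 2, 2020, which is the last day of the objection period.
The date on which the release becomes due: 60 calendar days after Jul 2, 2020 is Aug 31, 2020.

Aug 31, 2020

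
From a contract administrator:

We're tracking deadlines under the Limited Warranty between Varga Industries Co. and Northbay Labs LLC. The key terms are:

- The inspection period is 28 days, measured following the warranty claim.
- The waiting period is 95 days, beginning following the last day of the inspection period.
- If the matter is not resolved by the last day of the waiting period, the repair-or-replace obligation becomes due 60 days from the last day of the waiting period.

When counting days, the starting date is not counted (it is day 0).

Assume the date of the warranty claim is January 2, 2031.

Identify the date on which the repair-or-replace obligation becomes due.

July 4, 2031

Adding 28 calendar days to January 2, 2031 gives January 30, 2031, which is the last day of the inspection period.
The last day of the waiting period: January 30, 2031 + 95 days = May 5, 2031.
Adding 60 calendar days to May 5, 2031 gives July 4, 2031, which is the date on which the repair-or-replace obligation becomes due.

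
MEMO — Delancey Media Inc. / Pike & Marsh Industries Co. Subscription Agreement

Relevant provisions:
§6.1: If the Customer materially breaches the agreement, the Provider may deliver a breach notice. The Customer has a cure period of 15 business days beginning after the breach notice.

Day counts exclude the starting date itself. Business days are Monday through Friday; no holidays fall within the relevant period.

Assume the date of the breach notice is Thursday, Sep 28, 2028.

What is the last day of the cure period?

Oct 19, 2028

The last day of the cure period: 15 business days after Thursday, Sep 28, 2028, skipping weekends — Sep 29, Oct 2, Oct 3, Oct 4, …, Oct 17, Oct 18, Oct 19 — lands on Thursday, Oct 19, 2028.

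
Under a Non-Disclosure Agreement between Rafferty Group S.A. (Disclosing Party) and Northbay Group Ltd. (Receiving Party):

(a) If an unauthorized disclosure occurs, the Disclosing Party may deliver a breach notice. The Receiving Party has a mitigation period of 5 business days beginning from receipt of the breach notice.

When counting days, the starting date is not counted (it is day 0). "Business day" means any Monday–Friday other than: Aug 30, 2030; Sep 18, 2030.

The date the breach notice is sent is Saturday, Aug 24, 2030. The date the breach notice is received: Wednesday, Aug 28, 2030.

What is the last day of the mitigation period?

Sep 5, 2030

From Wednesday, Aug 28, 2030, 5 business days (Aug 29, Sep 2, Sep 3, Sep 4, Sep 5, skipping weekends and the listed holiday on Aug 30) brings us to Thursday, Sep 5, 2030, which is the last day of the mitigation period.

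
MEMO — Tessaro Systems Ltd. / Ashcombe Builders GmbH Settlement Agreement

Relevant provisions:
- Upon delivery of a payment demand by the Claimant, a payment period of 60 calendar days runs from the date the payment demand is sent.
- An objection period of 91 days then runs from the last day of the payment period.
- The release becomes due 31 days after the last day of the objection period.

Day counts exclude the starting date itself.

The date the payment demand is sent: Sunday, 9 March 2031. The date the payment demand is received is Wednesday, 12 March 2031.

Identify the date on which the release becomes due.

Adding 60 calendar days to 9 March 2031 gives 8 May 2031, which is the last day of the payment period.
Adding 91 calendar days to 8 May 2031 gives 7 August 2031, which is the last day of the objection period.
Adding 31 calendar days to 7 August 2031 gives 7 September 2031, which is the date on which the release becomes due.

7 September 2031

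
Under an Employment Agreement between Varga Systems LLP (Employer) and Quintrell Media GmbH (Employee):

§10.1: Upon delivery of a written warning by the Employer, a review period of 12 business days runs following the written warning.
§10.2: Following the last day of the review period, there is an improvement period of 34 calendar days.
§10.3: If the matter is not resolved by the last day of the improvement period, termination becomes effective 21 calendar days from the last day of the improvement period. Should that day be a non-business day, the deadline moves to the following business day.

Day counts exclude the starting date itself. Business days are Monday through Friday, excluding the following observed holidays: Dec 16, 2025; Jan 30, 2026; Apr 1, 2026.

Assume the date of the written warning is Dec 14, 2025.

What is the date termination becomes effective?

Feb 24, 2026

The last day of the review period: counting 12 business days from Sunday, Dec 14, 2025 (Dec 15, Dec 17, Dec 18, Dec 19, …, Dec 29, Dec 30, Dec 31, skipping weekends and the listed holiday on Dec 16) reaches Wednesday, Dec 31, 2025.
Adding 34 calendar days to Dec 31, 2025 gives Feb 3, 2026, which is the last day of the improvement period.
The date termination becomes effective: 21 calendar days after Feb 3, 2026 is Feb 24, 2026. Feb 24, 2026 is a Tuesday and is not a listed holiday, so no roll-forward applies.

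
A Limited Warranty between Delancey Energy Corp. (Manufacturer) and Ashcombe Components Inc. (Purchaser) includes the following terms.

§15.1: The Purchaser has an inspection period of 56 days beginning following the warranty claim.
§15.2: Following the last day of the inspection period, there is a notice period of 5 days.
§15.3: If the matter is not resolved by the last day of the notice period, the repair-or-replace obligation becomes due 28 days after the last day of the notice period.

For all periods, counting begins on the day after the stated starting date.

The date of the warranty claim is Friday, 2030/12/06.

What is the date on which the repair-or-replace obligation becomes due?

2031/03/05

The last day of the inspection period: 56 calendar days after 2030/12/06 is 2031/01/31.
The last day of the notice period: 2031/01/31 + 5 days = 2031/02/05.
The date on which the repair-or-replace obligation becomes due: 28 calendar days after 2031/02/05 is 2031/03/05.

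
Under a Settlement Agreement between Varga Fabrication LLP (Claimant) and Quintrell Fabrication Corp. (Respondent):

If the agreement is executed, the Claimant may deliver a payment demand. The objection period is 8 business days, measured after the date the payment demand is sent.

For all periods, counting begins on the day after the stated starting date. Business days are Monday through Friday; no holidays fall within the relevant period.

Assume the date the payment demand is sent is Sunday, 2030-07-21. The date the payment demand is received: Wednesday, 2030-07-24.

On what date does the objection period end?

From Sunday, 2030-07-21, 8 business days (Jul 22, Jul 23, Jul 24, Jul 25, Jul 26, Jul 29, Jul 30, Jul 31, skipping weekends) brings us to Wednesday, 2030-07-31, which is the last day of the objection period.

2030-07-31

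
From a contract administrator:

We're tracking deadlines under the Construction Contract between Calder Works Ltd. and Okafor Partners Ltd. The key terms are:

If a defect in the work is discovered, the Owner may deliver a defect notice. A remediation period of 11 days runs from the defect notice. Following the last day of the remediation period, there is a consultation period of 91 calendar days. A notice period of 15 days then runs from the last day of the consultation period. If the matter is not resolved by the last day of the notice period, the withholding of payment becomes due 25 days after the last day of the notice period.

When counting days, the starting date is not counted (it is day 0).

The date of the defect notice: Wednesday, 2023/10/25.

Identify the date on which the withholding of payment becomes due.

2024/03/15

The last day of the remediation period: 11 calendar days after 2023/10/25 is 2023/11/05.
The last day of the consultation period: 91 calendar days after 2023/11/05 is 2024/02/04.
The last day of the notice period: 2024/02/04 + 15 days = 2024/02/19.
The date on which the withholding of payment becomes due: 25 calendar days after 2024/02/19 is 2024/03/15.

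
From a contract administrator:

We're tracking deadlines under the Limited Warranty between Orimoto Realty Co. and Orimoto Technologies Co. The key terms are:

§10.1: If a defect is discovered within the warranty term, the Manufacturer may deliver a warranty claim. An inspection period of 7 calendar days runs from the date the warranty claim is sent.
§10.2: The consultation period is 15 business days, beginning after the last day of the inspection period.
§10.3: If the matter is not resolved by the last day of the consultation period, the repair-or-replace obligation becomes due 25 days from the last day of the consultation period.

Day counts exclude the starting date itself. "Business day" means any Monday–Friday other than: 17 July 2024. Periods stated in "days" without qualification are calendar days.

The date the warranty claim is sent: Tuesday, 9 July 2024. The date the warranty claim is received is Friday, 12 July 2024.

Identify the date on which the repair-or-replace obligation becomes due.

The last day of the inspection period: 7 calendar days after 9 July 2024 is 16 July 2024.
The last day of the consultation period: 15 business days after Tuesday, 16 July 2024, skipping weekends and the listed holiday on Jul 17 — Jul 18, Jul 19, Jul 22, Jul 23, …, Aug 5, Aug 6, Aug 7 — lands on Wednesday, 7 August 2024.
Adding 25 calendar days to 7 August 2024 gives 1 September 2024, which is the date on which the repair-or-replace obligation becomes due.

1 September 2024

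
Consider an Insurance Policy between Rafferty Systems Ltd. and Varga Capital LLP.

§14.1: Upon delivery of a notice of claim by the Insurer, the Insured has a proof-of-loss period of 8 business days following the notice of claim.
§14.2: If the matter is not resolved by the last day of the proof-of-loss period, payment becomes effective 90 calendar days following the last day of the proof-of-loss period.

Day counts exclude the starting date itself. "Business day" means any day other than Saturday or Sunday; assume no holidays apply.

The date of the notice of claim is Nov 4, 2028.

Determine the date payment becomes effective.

From Saturday, Nov 4, 2028, 8 business days (Nov 6, Nov 7, Nov 8, Nov 9, Nov 10, Nov 13, Nov 14, Nov 15, skipping weekends) brings us to Wednesday, Nov 15, 2028, which is the last day of the proof-of-loss period.
The date payment becomes effective: 90 calendar days after Nov 15, 2028 is Feb 13, 2029.

Feb 13, 2029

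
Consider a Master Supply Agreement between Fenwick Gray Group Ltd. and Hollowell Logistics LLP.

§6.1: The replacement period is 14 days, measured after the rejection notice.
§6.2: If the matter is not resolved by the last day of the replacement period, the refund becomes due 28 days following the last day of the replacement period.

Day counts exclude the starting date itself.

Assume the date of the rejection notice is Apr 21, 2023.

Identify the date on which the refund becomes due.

Jun 2, 2023

The last day of the replacement period: 14 calendar days after Apr 21, 2023 is May 5, 2023.
Adding 28 calendar days to May 5, 2023 gives Jun 2, 2023, which is the date on which the refund becomes due.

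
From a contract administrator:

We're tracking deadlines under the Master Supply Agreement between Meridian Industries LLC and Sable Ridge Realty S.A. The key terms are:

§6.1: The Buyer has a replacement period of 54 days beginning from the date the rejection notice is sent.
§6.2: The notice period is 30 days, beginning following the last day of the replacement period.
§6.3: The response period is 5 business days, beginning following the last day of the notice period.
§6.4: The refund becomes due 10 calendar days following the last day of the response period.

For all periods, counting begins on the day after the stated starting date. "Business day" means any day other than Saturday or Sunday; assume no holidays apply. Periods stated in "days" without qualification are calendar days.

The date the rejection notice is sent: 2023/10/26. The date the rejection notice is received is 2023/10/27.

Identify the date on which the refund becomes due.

2024/02/04

The last day of the replacement period: 2023/10/26 + 54 days = 2023/12/19.
The last day of the notice period: 2023/12/19 + 30 days = 2024/01/18.
The last day of the response period: 5 business days after Thursday, 2024/01/18, skipping weekends — Jan 19, Jan 22, Jan 23, Jan 24, Jan 25 — lands on Thursday, 2024/01/25.
Adding 10 calendar days to 2024/01/25 gives 2024/02/04, which is the date on which the refund becomes due.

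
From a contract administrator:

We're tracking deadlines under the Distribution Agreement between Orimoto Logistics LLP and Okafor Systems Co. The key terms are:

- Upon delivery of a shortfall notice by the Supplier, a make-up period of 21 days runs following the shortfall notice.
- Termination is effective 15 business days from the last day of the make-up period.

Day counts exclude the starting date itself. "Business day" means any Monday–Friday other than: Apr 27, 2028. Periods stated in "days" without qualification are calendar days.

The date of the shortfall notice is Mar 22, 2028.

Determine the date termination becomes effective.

May 4, 2028

Adding 21 calendar days to Mar 22, 2028 gives Apr 12, 2028, which is the last day of the make-up period.
The date termination becomes effective: 15 business days after Wednesday, Apr 12, 2028, skipping weekends and the listed holiday on Apr 27 — Apr 13, Apr 14, Apr 17, Apr 18, …, May 2, May 3, May 4 — lands on Thursday, May 4, 2028.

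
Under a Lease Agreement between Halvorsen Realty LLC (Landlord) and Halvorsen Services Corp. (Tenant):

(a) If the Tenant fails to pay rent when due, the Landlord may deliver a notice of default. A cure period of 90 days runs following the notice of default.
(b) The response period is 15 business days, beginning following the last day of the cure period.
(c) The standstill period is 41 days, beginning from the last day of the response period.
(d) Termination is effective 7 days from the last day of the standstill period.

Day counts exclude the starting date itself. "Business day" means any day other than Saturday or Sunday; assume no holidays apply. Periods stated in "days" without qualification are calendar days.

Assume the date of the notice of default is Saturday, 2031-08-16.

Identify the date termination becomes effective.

Adding 90 calendar days to 2031-08-16 gives 2031-11-14, which is the last day of the cure period.
The last day of the response period: counting 15 business days from Friday, 2031-11-14 (Nov 17, Nov 18, Nov 19, Nov 20, …, Dec 3, Dec 4, Dec 5, skipping weekends) reaches Friday, 2031-12-05.
Adding 41 calendar days to 2031-12-05 gives 2032-01-15, which is the last day of the standstill period.
Adding 7 calendar days to 2032-01-15 gives 2032-01-22, which is the date termination becomes effective.

2032-01-22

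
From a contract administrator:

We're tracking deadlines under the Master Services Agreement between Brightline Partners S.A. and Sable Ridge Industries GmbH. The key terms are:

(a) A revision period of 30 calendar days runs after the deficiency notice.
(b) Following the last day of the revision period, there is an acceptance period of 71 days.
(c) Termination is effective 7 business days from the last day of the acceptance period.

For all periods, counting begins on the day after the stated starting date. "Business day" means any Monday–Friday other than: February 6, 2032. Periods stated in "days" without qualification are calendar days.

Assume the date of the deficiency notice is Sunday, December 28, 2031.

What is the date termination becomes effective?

The last day of the revision period: 30 calendar days after December 28, 2031 is January 27, 2032.
Adding 71 calendar days to January 27, 2032 gives April 7, 2032, which is the last day of the acceptance period.
The date termination becomes effective: 7 business days after Wednesday, April 7, 2032, skipping weekends — Apr 8, Apr 9, Apr 12, Apr 13, Apr 14, Apr 15, Apr 16 — lands on Friday, April 16, 2032.

April 16, 2032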